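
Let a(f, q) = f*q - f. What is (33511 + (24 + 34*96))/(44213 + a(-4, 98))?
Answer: 36799/43825 ≈ 0.83968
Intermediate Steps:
a(f, q) = -f + f*q
(33511 + (24 + 34*96))/(44213 + a(-4, 98)) = (33511 + (24 + 34*96))/(44213 - 4*(-1 + 98)) = (33511 + (24 + 3264))/(44213 - 4*97) = (33511 + 3288)/(44213 - 388) = 36799/43825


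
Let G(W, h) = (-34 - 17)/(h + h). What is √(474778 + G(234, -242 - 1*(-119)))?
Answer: 3*√354712074/82 ≈ 689.04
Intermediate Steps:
G(W, h) = -51/(2*h) (G(W, h) = -51*1/(2*h) = -51/(2*h))
√(474778 + G(234, -242 - 1*(-119))) = √(474778 - 51/(2*(-242 - 1*(-119)))) = √(474778 - 51/(2*(-242 + 119))) = √(474778 - 51/2/(-123)) = √(474778 - 51/2*(-1/123)) = √(474778 + 17/82) = √(38931813/82) = 3*√354712074/82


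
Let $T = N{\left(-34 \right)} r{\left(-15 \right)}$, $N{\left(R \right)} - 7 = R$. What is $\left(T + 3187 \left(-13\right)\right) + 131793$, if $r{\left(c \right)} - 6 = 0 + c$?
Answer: $90605$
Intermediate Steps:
$N{\left(R \right)} = 7 + R$
$r{\left(c \right)} = 6 + c$ ($r{\left(c \right)} = 6 + \left(0 + c\right) = 6 + c$)
$T = 243$ ($T = \left(7 - 34\right) \left(6 - 15\right) = \left(-27\right) \left(-9\right) = 243$)
$\left(T + 3187 \left(-13\right)\right) + 131793 = \left(243 + 3187 \left(-13\right)\right) + 131793 = \left(243 - 41431\right) + 131793 = -41188 + 131793 = 90605$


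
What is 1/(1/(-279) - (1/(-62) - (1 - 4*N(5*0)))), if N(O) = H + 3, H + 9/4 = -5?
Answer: 558/10051 ≈ 0.055517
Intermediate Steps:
H = -29/4 (H = -9/4 - 5 = -29/4 ≈ -7.2500)
N(O) = -17/4 (N(O) = -29/4 + 3 = -17/4)
1/(1/(-279) - (1/(-62) - (1 - 4*N(5*0)))) = 1/(1/(-279) - (1/(-62) - (1 - 4*(-17/4)))) = 1/(-1/279 - (-1/62 - (1 + 17))) = 1/(-1/279 - (-1/62 - 1*18)) = 1/(-1/279 - (-1/62 - 18)) = 1/(-1/279 - 1*(-1117/62)) = 1/(-1/279 + 1117/62) = 1/(10051/558) = 558/10051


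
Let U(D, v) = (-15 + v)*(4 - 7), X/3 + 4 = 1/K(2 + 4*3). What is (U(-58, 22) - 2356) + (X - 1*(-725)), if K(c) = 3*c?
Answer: -23295/14 ≈ -1663.9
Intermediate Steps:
X = -167/14 (X = -12 + 3/((3*(2 + 4*3))) = -12 + 3/((3*(2 + 12))) = -12 + 3/((3*14)) = -12 + 3/42 = -12 + 3*(1/42) = -12 + 1/14 = -167/14 ≈ -11.929)
U(D, v) = 45 - 3*v (U(D, v) = (-15 + v)*(-3) = 45 - 3*v)
(U(-58, 22) - 2356) + (X - 1*(-725)) = ((45 - 3*22) - 2356) + (-167/14 - 1*(-725)) = ((45 - 66) - 2356) + (-167/14 + 725) = (-21 - 2356) + 9983/14 = -2377 + 9983/14 = -23295/14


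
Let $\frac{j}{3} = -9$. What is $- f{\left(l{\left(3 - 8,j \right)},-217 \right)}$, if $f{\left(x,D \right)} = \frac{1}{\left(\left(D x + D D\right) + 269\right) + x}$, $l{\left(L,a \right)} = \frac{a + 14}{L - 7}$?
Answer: $- \frac{1}{47124} \approx -2.1221 \cdot 10^{-5}$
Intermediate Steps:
$j = -27$ ($j = 3 \left(-9\right) = -27$)
$l{\left(L,a \right)} = \frac{14 + a}{-7 + L}$
$f{\left(x,D \right)} = \frac{1}{269 + x + D^{2} + D x}$ ($f{\left(x,D \right)} = \frac{1}{\left(\left(D x + D^{2}\right) + 269\right) + x} = \frac{1}{\left(\left(D^{2} + D x\right) + 269\right) + x} = \frac{1}{\left(269 + D^{2} + D x\right) + x} = \frac{1}{269 + x + D^{2} + D x}$)
$- f{\left(l{\left(3 - 8,j \right)},-217 \right)} = - \frac{1}{269 + \frac{14 - 27}{-7 + \left(3 - 8\right)} + \left(-217\right)^{2} - 217 \frac{14 - 27}{-7 + \left(3 - 8\right)}} = - \frac{1}{269 + \frac{1}{-7 - 5} \left(-13\right) + 47089 - 217 \frac{1}{-7 - 5} \left(-13\right)} = - \frac{1}{269 + \frac{1}{-12} \left(-13\right) + 47089 - 217 \frac{1}{-12} \left(-13\right)} = - \frac{1}{269 - - \frac{13}{12} + 47089 - 217 \left(\left(- \frac{1}{12}\right) \left(-13\right)\right)} = - \frac{1}{269 + \frac{13}{12} + 47089 - \frac{2821}{12}} = - \frac{1}{47124}$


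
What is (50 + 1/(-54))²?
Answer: 7284601/2916 ≈ 2498.1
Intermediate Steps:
(50 + 1/(-54))² = (50 - 1/54)² = (2699/54)² = 7284601/2916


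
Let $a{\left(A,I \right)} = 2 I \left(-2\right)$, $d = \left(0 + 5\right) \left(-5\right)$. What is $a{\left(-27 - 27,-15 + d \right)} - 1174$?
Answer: $-1014$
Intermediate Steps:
$d = -25$ ($d = 5 \left(-5\right) = -25$)
$a{\left(A,I \right)} = - 4 I$
$a{\left(-27 - 27,-15 + d \right)} - 1174 = - 4 \left(-15 - 25\right) - 1174 = \left(-4\right) \left(-40\right) - 1174 = 160 - 1174 = -1014$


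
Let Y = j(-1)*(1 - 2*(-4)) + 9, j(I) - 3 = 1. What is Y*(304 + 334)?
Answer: 28710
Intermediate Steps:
j(I) = 4 (j(I) = 3 + 1 = 4)
Y = 45 (Y = 4*(1 - 2*(-4)) + 9 = 4*(1 + 8) + 9 = 4*9 + 9 = 36 + 9 = 45)
Y*(304 + 334) = 45*(304 + 334) = 45*638 = 28710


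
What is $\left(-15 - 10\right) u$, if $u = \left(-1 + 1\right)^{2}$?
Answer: $0$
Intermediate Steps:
$u = 0$ ($u = 0^{2} = 0$)
$\left(-15 - 10\right) u = \left(-15 - 10\right) 0 = \left(-25\right) 0 = 0$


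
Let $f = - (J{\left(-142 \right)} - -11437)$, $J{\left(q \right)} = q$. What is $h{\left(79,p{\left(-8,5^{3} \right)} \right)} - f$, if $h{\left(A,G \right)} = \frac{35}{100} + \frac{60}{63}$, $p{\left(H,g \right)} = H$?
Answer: $\frac{4744447}{420} \approx 11296.0$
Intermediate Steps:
$h{\left(A,G \right)} = \frac{547}{420}$ ($h{\left(A,G \right)} = 35 \cdot \frac{1}{100} + 60 \cdot \frac{1}{63} = \frac{7}{20} + \frac{20}{21} = \frac{547}{420}$)
$f = -11295$ ($f = - (-142 - -11437) = - (-142 + 11437) = \left(-1\right) 11295 = -11295$)
$h{\left(79,p{\left(-8,5^{3} \right)} \right)} - f = \frac{547}{420} - -11295 = \frac{547}{420} + 11295 = \frac{4744447}{420}$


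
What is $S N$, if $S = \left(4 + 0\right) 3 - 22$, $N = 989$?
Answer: $-9890$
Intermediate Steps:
$S = -10$ ($S = 4 \cdot 3 - 22 = 12 - 22 = -10$)
$S N = \left(-10\right) 989 = -9890$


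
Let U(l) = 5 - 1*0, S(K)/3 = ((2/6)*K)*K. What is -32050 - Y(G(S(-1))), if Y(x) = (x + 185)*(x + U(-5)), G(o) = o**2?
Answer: -33166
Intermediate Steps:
S(K) = K**2 (S(K) = 3*(((2/6)*K)*K) = 3*(((2*(1/6))*K)*K) = 3*((K/3)*K) = 3*(K**2/3) = K**2)
U(l) = 5 (U(l) = 5 + 0 = 5)
Y(x) = (5 + x)*(185 + x) (Y(x) = (x + 185)*(x + 5) = (185 + x)*(5 + x) = (5 + x)*(185 + x))
-32050 - Y(G(S(-1))) = -32050 - (925 + (((-1)**2)**2)**2 + 190*((-1)**2)**2) = -32050 - (925 + (1**2)**2 + 190*1**2) = -32050 - (925 + 1**2 + 190*1) = -32050 - (925 + 1 + 190) = -32050 - 1*1116 = -32050 - 1116 = -33166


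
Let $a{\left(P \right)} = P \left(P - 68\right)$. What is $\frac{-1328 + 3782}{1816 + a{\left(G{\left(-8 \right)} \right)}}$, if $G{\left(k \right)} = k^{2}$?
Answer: $\frac{409}{260} \approx 1.5731$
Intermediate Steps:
$a{\left(P \right)} = P \left(-68 + P\right)$
$\frac{-1328 + 3782}{1816 + a{\left(G{\left(-8 \right)} \right)}} = \frac{-1328 + 3782}{1816 + \left(-8\right)^{2} \left(-68 + \left(-8\right)^{2}\right)} = \frac{2454}{1816 + 64 \left(-68 + 64\right)} = \frac{2454}{1816 + 64 \left(-4\right)} = \frac{2454}{1816 - 256} = \frac{2454}{1560} = 2454 \cdot \frac{1}{1560} = \frac{409}{260}$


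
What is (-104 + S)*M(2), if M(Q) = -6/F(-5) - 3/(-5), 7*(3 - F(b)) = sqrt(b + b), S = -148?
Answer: 770364/2255 + 10584*I*sqrt(10)/451 ≈ 341.63 + 74.212*I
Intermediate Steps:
F(b) = 3 - sqrt(2)*sqrt(b)/7 (F(b) = 3 - sqrt(b + b)/7 = 3 - sqrt(2)*sqrt(b)/7)
M(Q) = 3/5 - 6/(3 - I*sqrt(10)/7) (M(Q) = -6/(3 - sqrt(2)*sqrt(-5)/7) - 3/(-5) = -6/(3 - sqrt(2)*I*sqrt(5)/7) - 3*(-1/5) = -6/(3 - I*sqrt(10)/7) + 3/5 = 3/5 - 6/(3 - I*sqrt(10)/7))
(-104 + S)*M(2) = (-104 - 148)*(3*(sqrt(10) - 49*I)/(5*(sqrt(10) + 21*I))) = -756*(sqrt(10) - 49*I)/(5*(sqrt(10) + 21*I))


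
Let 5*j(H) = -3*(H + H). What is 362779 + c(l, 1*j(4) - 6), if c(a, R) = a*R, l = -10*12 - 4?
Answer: 1820591/5 ≈ 3.6412e+5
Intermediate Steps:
l = -124 (l = -120 - 4 = -124)
j(H) = -6*H/5 (j(H) = (-3*(H + H))/5 = (-6*H)/5 = -6*H/5)
c(a, R) = R*a
362779 + c(l, 1*j(4) - 6) = 362779 + (1*(-6/5*4) - 6)*(-124) = 362779 + (1*(-24/5) - 6)*(-124) = 362779 + (-24/5 - 6)*(-124) = 362779 - 54/5*(-124) = 362779 + 6696/5 = 1820591/5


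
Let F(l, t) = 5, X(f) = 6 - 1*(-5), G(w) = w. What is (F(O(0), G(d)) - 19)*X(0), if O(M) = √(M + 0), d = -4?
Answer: -154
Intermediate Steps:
O(M) = √M
X(f) = 11 (X(f) = 6 + 5 = 11)
(F(O(0), G(d)) - 19)*X(0) = (5 - 19)*11 = -14*11 = -154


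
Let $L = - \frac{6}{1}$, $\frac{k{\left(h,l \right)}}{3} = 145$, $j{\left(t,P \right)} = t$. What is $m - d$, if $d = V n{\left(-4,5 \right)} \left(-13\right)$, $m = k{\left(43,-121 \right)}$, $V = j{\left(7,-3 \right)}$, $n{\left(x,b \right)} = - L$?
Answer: $981$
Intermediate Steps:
$k{\left(h,l \right)} = 435$ ($k{\left(h,l \right)} = 3 \cdot 145 = 435$)
$L = -6$ ($L = \left(-6\right) 1 = -6$)
$n{\left(x,b \right)} = 6$ ($n{\left(x,b \right)} = \left(-1\right) \left(-6\right) = 6$)
$V = 7$
$m = 435$
$d = -546$ ($d = 7 \cdot 6 \left(-13\right) = 42 \left(-13\right) = -546$)
$m - d = 435 - -546 = 435 + 546 = 981$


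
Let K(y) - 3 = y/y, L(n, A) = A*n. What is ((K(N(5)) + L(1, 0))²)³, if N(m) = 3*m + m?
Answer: 4096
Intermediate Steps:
N(m) = 4*m
K(y) = 4 (K(y) = 3 + y/y = 3 + 1 = 4)
((K(N(5)) + L(1, 0))²)³ = ((4 + 0*1)²)³ = ((4 + 0)²)³ = (4²)³ = 16³ = 4096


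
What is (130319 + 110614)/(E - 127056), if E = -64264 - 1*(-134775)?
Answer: -240933/56545 ≈ -4.2609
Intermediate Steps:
E = 70511 (E = -64264 + 134775 = 70511)
(130319 + 110614)/(E - 127056) = (130319 + 110614)/(70511 - 127056) = 240933/(-56545) = 240933*(-1/56545) = -240933/56545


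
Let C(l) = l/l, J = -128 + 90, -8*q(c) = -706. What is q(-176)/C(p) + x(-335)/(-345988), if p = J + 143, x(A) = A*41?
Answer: 113982/1291 ≈ 88.290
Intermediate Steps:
x(A) = 41*A
q(c) = 353/4 (q(c) = -1/8*(-706) = 353/4)
J = -38
p = 105 (p = -38 + 143 = 105)
C(l) = 1
q(-176)/C(p) + x(-335)/(-345988) = (353/4)/1 + (41*(-335))/(-345988) = (353/4)*1 - 13735*(-1/345988) = 353/4 + 205/5164 = 113982/1291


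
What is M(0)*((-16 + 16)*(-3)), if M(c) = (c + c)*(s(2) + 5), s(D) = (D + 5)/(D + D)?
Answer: 0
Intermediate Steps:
s(D) = (5 + D)/(2*D) (s(D) = (5 + D)/((2*D)) = (5 + D)*(1/(2*D)) = (5 + D)/(2*D))
M(c) = 27*c/2 (M(c) = (c + c)*((½)*(5 + 2)/2 + 5) = (2*c)*((½)*(½)*7 + 5) = (2*c)*(7/4 + 5) = (2*c)*(27/4) = 27*c/2)
M(0)*((-16 + 16)*(-3)) = ((27/2)*0)*((-16 + 16)*(-3)) = 0*(0*(-3)) = 0*0 = 0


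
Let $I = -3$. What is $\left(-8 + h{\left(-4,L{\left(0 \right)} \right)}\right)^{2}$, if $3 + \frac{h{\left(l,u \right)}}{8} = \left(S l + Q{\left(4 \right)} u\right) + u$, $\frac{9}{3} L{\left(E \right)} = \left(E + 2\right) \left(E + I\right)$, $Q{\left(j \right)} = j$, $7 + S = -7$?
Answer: $112896$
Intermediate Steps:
$S = -14$ ($S = -7 - 7 = -14$)
$L{\left(E \right)} = \frac{\left(-3 + E\right) \left(2 + E\right)}{3}$ ($L{\left(E \right)} = \frac{\left(E + 2\right) \left(E - 3\right)}{3} = \frac{\left(2 + E\right) \left(-3 + E\right)}{3} = \frac{\left(-3 + E\right) \left(2 + E\right)}{3}$)
$h{\left(l,u \right)} = -24 - 112 l + 40 u$ ($h{\left(l,u \right)} = -24 + 8 \left(\left(- 14 l + 4 u\right) + u\right) = -24 + 8 \left(- 14 l + 5 u\right) = -24 - \left(- 40 u + 112 l\right) = -24 - 112 l + 40 u$)
$\left(-8 + h{\left(-4,L{\left(0 \right)} \right)}\right)^{2} = \left(-8 - \left(-424 - 40 \left(-2 - 0 + \frac{0^{2}}{3}\right)\right)\right)^{2} = \left(-8 + \left(-24 + 448 + 40 \left(-2 + 0 + \frac{1}{3} \cdot 0\right)\right)\right)^{2} = \left(-8 + \left(-24 + 448 + 40 \left(-2 + 0 + 0\right)\right)\right)^{2} = \left(-8 + \left(-24 + 448 + 40 \left(-2\right)\right)\right)^{2} = \left(-8 - -344\right)^{2} = \left(-8 + 344\right)^{2} = 336^{2} = 112896$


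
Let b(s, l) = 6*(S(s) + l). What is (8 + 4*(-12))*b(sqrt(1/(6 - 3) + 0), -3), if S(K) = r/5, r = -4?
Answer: 912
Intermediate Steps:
S(K) = -4/5
b(s, l) = -24/5 + 6*l (b(s, l) = 6*(-4/5 + l) = -24/5 + 6*l)
(8 + 4*(-12))*b(sqrt(1/(6 - 3) + 0), -3) = (8 + 4*(-12))*(-24/5 + 6*(-3)) = (8 - 48)*(-24/5 - 18) = -40*(-114/5) = 912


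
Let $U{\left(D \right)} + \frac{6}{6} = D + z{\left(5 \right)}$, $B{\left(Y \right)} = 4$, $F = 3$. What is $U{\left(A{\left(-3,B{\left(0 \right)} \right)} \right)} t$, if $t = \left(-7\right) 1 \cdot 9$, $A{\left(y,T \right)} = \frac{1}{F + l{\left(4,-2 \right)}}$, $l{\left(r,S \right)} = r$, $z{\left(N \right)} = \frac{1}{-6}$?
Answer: $\frac{129}{2} \approx 64.5$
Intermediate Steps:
$z{\left(N \right)} = - \frac{1}{6}$
$A{\left(y,T \right)} = \frac{1}{7}$ ($A{\left(y,T \right)} = \frac{1}{3 + 4} = \frac{1}{7}$)
$U{\left(D \right)} = - \frac{7}{6} + D$ ($U{\left(D \right)} = -1 + \left(D - \frac{1}{6}\right) = -1 + \left(- \frac{1}{6} + D\right) = - \frac{7}{6} + D$)
$t = -63$ ($t = \left(-7\right) 9 = -63$)
$U{\left(A{\left(-3,B{\left(0 \right)} \right)} \right)} t = \left(- \frac{7}{6} + \frac{1}{7}\right) \left(-63\right) = \left(- \frac{43}{42}\right) \left(-63\right) = \frac{129}{2}$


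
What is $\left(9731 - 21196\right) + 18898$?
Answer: $7433$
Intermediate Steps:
$\left(9731 - 21196\right) + 18898 = -11465 + 18898 = 7433$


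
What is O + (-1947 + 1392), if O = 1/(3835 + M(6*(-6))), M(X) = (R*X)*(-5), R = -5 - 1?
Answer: -1529024/2755 ≈ -555.00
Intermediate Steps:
R = -6
M(X) = 30*X (M(X) = -6*X*(-5) = 30*X)
O = 1/2755 (O = 1/(3835 + 30*(6*(-6))) = 1/(3835 + 30*(-36)) = 1/(3835 - 1080) = 1/2755 ≈ 0.00036298)
O + (-1947 + 1392) = 1/2755 + (-1947 + 1392) = 1/2755 - 555 = -1529024/2755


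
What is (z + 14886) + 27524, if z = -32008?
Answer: 10402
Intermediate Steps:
(z + 14886) + 27524 = (-32008 + 14886) + 27524 = -17122 + 27524 = 10402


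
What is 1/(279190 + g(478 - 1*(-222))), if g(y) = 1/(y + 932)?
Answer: 1632/455638081 ≈ 3.5818e-6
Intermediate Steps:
g(y) = 1/(932 + y)
1/(279190 + g(478 - 1*(-222))) = 1/(279190 + 1/(932 + (478 - 1*(-222)))) = 1/(279190 + 1/(932 + (478 + 222))) = 1/(279190 + 1/(932 + 700)) = 1/(279190 + 1/1632) = 1/(455638081/1632) = 1632/455638081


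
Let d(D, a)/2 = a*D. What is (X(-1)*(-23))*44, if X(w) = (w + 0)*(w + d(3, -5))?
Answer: -31372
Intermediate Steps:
d(D, a) = 2*D*a (d(D, a) = 2*(a*D) = 2*(D*a) = 2*D*a)
X(w) = w*(-30 + w) (X(w) = (w + 0)*(w + 2*3*(-5)) = w*(w - 30) = w*(-30 + w))
(X(-1)*(-23))*44 = (-(-30 - 1)*(-23))*44 = (-1*(-31)*(-23))*44 = (31*(-23))*44 = -713*44 = -31372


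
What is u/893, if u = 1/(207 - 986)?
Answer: -1/695647 ≈ -1.4375e-6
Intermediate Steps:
u = -1/779 (u = 1/(-779) = -1/779 ≈ -0.0012837)
u/893 = -1/779/893 = -1/779*1/893 = -1/695647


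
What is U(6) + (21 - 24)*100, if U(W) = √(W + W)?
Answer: -300 + 2*√3 ≈ -296.54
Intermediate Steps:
U(W) = √2*√W (U(W) = √(2*W) = √2*√W)
U(6) + (21 - 24)*100 = √2*√6 + (21 - 24)*100 = 2*√3 - 3*100 = 2*√3 - 300 = -300 + 2*√3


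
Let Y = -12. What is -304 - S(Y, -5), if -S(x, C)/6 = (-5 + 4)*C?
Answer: -274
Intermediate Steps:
S(x, C) = 6*C (S(x, C) = -6*(-5 + 4)*C = -(-6)*C = 6*C)
-304 - S(Y, -5) = -304 - 6*(-5) = -304 - 1*(-30) = -304 + 30 = -274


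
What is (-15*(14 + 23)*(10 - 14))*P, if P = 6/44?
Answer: 3330/11 ≈ 302.73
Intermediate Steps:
P = 3/22 (P = 6*(1/44) = 3/22 ≈ 0.13636)
(-15*(14 + 23)*(10 - 14))*P = -15*(14 + 23)*(10 - 14)*(3/22) = -555*(-4)*(3/22) = -15*(-148)*(3/22) = 2220*(3/22) = 3330/11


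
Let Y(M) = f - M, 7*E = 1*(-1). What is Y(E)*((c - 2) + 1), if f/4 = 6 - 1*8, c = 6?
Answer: -275/7 ≈ -39.286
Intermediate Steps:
f = -8 (f = 4*(6 - 1*8) = 4*(6 - 8) = 4*(-2) = -8)
E = -⅐ (E = (1*(-1))/7 = (⅐)*(-1) = -⅐ ≈ -0.14286)
Y(M) = -8 - M
Y(E)*((c - 2) + 1) = (-8 - 1*(-⅐))*((6 - 2) + 1) = (-8 + ⅐)*(4 + 1) = -55/7*5 = -275/7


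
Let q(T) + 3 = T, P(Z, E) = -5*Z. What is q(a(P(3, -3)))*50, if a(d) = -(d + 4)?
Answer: 400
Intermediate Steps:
a(d) = -4 - d (a(d) = -(4 + d) = -4 - d)
q(T) = -3 + T
q(a(P(3, -3)))*50 = (-3 + (-4 - (-5)*3))*50 = (-3 + (-4 - 1*(-15)))*50 = (-3 + (-4 + 15))*50 = (-3 + 11)*50 = 8*50 = 400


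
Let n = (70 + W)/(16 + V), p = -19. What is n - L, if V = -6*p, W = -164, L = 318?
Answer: -20717/65 ≈ -318.72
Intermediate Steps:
V = 114 (V = -6*(-19) = 114)
n = -47/65 (n = (70 - 164)/(16 + 114) = -94/130 = -94*1/130 = -47/65 ≈ -0.72308)
n - L = -47/65 - 1*318 = -47/65 - 318 = -20717/65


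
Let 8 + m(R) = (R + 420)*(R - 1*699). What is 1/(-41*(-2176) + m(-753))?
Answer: 1/572724 ≈ 1.7460e-6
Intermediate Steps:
m(R) = -8 + (-699 + R)*(420 + R) (m(R) = -8 + (R + 420)*(R - 1*699) = -8 + (420 + R)*(R - 699) = -8 + (420 + R)*(-699 + R) = -8 + (-699 + R)*(420 + R))
1/(-41*(-2176) + m(-753)) = 1/(-41*(-2176) + (-293588 + (-753)**2 - 279*(-753))) = 1/(89216 + (-293588 + 567009 + 210087)) = 1/(89216 + 483508) = 1/572724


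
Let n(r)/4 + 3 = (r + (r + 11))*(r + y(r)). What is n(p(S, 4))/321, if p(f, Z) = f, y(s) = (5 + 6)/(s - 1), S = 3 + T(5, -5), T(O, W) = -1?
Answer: 256/107 ≈ 2.3925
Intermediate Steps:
S = 2 (S = 3 - 1 = 2)
y(s) = 11/(-1 + s)
n(r) = -12 + 4*(11 + 2*r)*(r + 11/(-1 + r)) (n(r) = -12 + 4*((r + (r + 11))*(r + 11/(-1 + r))) = -12 + 4*((r + (11 + r))*(r + 11/(-1 + r))) = -12 + 4*((11 + 2*r)*(r + 11/(-1 + r))) = -12 + 4*(11 + 2*r)*(r + 11/(-1 + r)))
n(p(S, 4))/321 = (4*(124 + 2*2³ + 8*2 + 9*2²)/(-1 + 2))/321 = (4*(124 + 2*8 + 16 + 9*4)/1)*(1/321) = (4*1*(124 + 16 + 16 + 36))*(1/321) = (4*1*192)*(1/321) = 768*(1/321) = 256/107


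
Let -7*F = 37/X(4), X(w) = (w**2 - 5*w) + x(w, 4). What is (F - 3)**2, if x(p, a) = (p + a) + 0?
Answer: 14641/784 ≈ 18.675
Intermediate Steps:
x(p, a) = a + p (x(p, a) = (a + p) + 0 = a + p)
X(w) = 4 + w**2 - 4*w (X(w) = (w**2 - 5*w) + (4 + w) = 4 + w**2 - 4*w)
F = -37/28 (F = -37/(7*(4 + 4**2 - 4*4)) = -37/(7*(4 + 16 - 16)) = -37/(7*4) = -1/7*37/4 = -37/28 ≈ -1.3214)
(F - 3)**2 = (-37/28 - 3)**2 = (-121/28)**2 = 14641/784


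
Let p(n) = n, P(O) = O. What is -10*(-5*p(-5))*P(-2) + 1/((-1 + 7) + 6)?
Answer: 6001/12 ≈ 500.08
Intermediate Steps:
-10*(-5*p(-5))*P(-2) + 1/((-1 + 7) + 6) = -10*(-5*(-5))*(-2) + 1/((-1 + 7) + 6) = -250*(-2) + 1/(6 + 6) = -10*(-50) + 1/12 = 500 + 1/12 = 6001/12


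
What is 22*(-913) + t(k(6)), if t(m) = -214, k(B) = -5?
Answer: -20300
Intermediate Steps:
22*(-913) + t(k(6)) = 22*(-913) - 214 = -20086 - 214 = -20300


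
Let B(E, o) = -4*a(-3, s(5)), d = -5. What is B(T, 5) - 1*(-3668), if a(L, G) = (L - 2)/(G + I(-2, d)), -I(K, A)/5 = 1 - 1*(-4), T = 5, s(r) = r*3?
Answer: 3666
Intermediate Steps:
s(r) = 3*r
I(K, A) = -25 (I(K, A) = -5*(1 - 1*(-4)) = -5*(1 + 4) = -5*5 = -25)
a(L, G) = (-2 + L)/(-25 + G) (a(L, G) = (L - 2)/(G - 25) = (-2 + L)/(-25 + G))
B(E, o) = -2 (B(E, o) = -4*(-2 - 3)/(-25 + 3*5) = -4*(-5)/(-25 + 15) = -4*(-5)/(-10) = -(-2)*(-5)/5 = -4*½ = -2)
B(T, 5) - 1*(-3668) = -2 - 1*(-3668) = -2 + 3668 = 3666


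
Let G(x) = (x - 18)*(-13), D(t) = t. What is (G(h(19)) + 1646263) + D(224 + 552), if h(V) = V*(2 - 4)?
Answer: 1647767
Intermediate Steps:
h(V) = -2*V (h(V) = V*(-2) = -2*V)
G(x) = 234 - 13*x (G(x) = (-18 + x)*(-13) = 234 - 13*x)
(G(h(19)) + 1646263) + D(224 + 552) = ((234 - (-26)*19) + 1646263) + (224 + 552) = ((234 - 13*(-38)) + 1646263) + 776 = ((234 + 494) + 1646263) + 776 = (728 + 1646263) + 776 = 1646991 + 776 = 1647767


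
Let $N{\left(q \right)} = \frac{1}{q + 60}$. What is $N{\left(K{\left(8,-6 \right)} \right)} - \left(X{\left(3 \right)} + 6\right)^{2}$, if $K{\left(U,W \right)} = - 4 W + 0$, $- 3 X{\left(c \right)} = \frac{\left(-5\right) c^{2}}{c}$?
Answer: $- \frac{10163}{84} \approx -120.99$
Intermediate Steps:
$X{\left(c \right)} = \frac{5 c}{3}$ ($X{\left(c \right)} = - \frac{- 5 c^{2} \frac{1}{c}}{3} = - \frac{\left(-5\right) c}{3} = \frac{5 c}{3}$)
$K{\left(U,W \right)} = - 4 W$
$N{\left(q \right)} = \frac{1}{60 + q}$
$N{\left(K{\left(8,-6 \right)} \right)} - \left(X{\left(3 \right)} + 6\right)^{2} = \frac{1}{60 - -24} - \left(\frac{5}{3} \cdot 3 + 6\right)^{2} = \frac{1}{60 + 24} - \left(5 + 6\right)^{2} = \frac{1}{84} - 11^{2} = \frac{1}{84} - 121 = - \frac{10163}{84}$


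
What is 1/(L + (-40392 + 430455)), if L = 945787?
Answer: 1/1335850 ≈ 7.4859e-7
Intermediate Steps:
1/(L + (-40392 + 430455)) = 1/(945787 + (-40392 + 430455)) = 1/(945787 + 390063) = 1/1335850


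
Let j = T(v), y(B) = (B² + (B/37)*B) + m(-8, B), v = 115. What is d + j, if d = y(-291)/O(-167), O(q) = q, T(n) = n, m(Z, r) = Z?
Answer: -2506997/6179 ≈ -405.73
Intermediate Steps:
y(B) = -8 + 38*B²/37 (y(B) = (B² + (B/37)*B) - 8 = (B² + B²/37) - 8 = 38*B²/37 - 8 = -8 + 38*B²/37)
j = 115
d = -3217582/6179 (d = (-8 + (38/37)*(-291)²)/(-167) = (-8 + (38/37)*84681)*(-1/167) = (-8 + 3217878/37)*(-1/167) = (3217582/37)*(-1/167) = -3217582/6179 ≈ -520.73)
d + j = -3217582/6179 + 115 = -2506997/6179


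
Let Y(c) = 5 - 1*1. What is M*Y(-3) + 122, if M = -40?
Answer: -38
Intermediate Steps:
Y(c) = 4 (Y(c) = 5 - 1 = 4)
M*Y(-3) + 122 = -40*4 + 122 = -160 + 122 = -38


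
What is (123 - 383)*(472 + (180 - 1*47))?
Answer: -157300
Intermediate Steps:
(123 - 383)*(472 + (180 - 1*47)) = -260*(472 + (180 - 47)) = -260*(472 + 133) = -260*605 = -157300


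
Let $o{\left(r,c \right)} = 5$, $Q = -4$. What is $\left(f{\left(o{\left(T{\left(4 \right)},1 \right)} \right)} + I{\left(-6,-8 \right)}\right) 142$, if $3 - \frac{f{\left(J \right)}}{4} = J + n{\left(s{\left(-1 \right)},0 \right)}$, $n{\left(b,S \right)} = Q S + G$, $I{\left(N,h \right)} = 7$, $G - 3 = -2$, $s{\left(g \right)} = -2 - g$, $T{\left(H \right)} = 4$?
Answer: $-710$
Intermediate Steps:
$G = 1$ ($G = 3 - 2 = 1$)
$n{\left(b,S \right)} = 1 - 4 S$ ($n{\left(b,S \right)} = - 4 S + 1 = 1 - 4 S$)
$f{\left(J \right)} = 8 - 4 J$ ($f{\left(J \right)} = 12 - 4 \left(J + \left(1 - 0\right)\right) = 12 - 4 \left(J + \left(1 + 0\right)\right) = 12 - 4 \left(J + 1\right) = 12 - 4 \left(1 + J\right) = 12 - \left(4 + 4 J\right) = 8 - 4 J$)
$\left(f{\left(o{\left(T{\left(4 \right)},1 \right)} \right)} + I{\left(-6,-8 \right)}\right) 142 = \left(\left(8 - 20\right) + 7\right) 142 = \left(-12 + 7\right) 142 = \left(-5\right) 142 = -710$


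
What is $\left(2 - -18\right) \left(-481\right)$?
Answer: $-9620$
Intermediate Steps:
$\left(2 - -18\right) \left(-481\right) = \left(2 + 18\right) \left(-481\right) = 20 \left(-481\right) = -9620$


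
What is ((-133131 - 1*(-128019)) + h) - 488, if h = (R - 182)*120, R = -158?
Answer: -46400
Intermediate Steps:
h = -40800 (h = (-158 - 182)*120 = -340*120 = -40800)
((-133131 - 1*(-128019)) + h) - 488 = ((-133131 - 1*(-128019)) - 40800) - 488 = ((-133131 + 128019) - 40800) - 488 = (-5112 - 40800) - 488 = -45912 - 488 = -46400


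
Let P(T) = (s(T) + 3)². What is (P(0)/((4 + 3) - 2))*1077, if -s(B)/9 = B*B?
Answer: 9693/5 ≈ 1938.6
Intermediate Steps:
s(B) = -9*B² (s(B) = -9*B*B = -9*B²)
P(T) = (3 - 9*T²)² (P(T) = (-9*T² + 3)² = (3 - 9*T²)²)
(P(0)/((4 + 3) - 2))*1077 = ((9*(-1 + 3*0²)²)/((4 + 3) - 2))*1077 = ((9*(-1 + 3*0)²)/(7 - 2))*1077 = ((9*(-1 + 0)²)/5)*1077 = ((9*(-1)²)*(⅕))*1077 = ((9*1)*(⅕))*1077 = (9*(⅕))*1077 = (9/5)*1077 = 9693/5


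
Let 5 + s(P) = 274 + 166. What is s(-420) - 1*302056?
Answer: -301621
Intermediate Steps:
s(P) = 435 (s(P) = -5 + (274 + 166) = -5 + 440 = 435)
s(-420) - 1*302056 = 435 - 1*302056 = 435 - 302056 = -301621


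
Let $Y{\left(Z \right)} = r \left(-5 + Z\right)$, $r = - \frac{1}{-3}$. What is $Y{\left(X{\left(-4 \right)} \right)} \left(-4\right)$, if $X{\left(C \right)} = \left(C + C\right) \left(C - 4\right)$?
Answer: $- \frac{236}{3} \approx -78.667$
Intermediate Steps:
$r = \frac{1}{3}$ ($r = \left(-1\right) \left(- \frac{1}{3}\right) = \frac{1}{3} \approx 0.33333$)
$X{\left(C \right)} = 2 C \left(-4 + C\right)$
$Y{\left(Z \right)} = - \frac{5}{3} + \frac{Z}{3}$ ($Y{\left(Z \right)} = \frac{-5 + Z}{3} = - \frac{5}{3} + \frac{Z}{3}$)
$Y{\left(X{\left(-4 \right)} \right)} \left(-4\right) = \left(- \frac{5}{3} + \frac{2 \left(-4\right) \left(-4 - 4\right)}{3}\right) \left(-4\right) = \left(- \frac{5}{3} + \frac{2 \left(-4\right) \left(-8\right)}{3}\right) \left(-4\right) = \left(- \frac{5}{3} + \frac{1}{3} \cdot 64\right) \left(-4\right) = \left(- \frac{5}{3} + \frac{64}{3}\right) \left(-4\right) = \frac{59}{3} \left(-4\right) = - \frac{236}{3}$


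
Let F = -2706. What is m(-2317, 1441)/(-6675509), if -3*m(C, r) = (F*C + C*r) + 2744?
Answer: 2933749/20026527 ≈ 0.14649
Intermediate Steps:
m(C, r) = -2744/3 + 902*C - C*r/3 (m(C, r) = -((-2706*C + C*r) + 2744)/3 = -(2744 - 2706*C + C*r)/3 = -2744/3 + 902*C - C*r/3)
m(-2317, 1441)/(-6675509) = (-2744/3 + 902*(-2317) - 1/3*(-2317)*1441)/(-6675509) = (-2744/3 - 2089934 + 3338797/3)*(-1/6675509) = -2933749/3*(-1/6675509) = 2933749/20026527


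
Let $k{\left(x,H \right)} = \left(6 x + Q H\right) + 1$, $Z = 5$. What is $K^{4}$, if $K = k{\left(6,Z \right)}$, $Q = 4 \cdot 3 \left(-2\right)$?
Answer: $47458321$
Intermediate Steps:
$Q = -24$ ($Q = 12 \left(-2\right) = -24$)
$k{\left(x,H \right)} = 1 - 24 H + 6 x$ ($k{\left(x,H \right)} = \left(6 x - 24 H\right) + 1 = \left(- 24 H + 6 x\right) + 1 = 1 - 24 H + 6 x$)
$K = -83$ ($K = 1 - 120 + 6 \cdot 6 = 1 - 120 + 36 = -83$)
$K^{4} = \left(-83\right)^{4} = 47458321$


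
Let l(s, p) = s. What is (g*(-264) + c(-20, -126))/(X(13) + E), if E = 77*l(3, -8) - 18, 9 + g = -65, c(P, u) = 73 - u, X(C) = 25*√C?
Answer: 4203555/37244 - 493375*√13/37244 ≈ 65.102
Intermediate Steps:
g = -74 (g = -9 - 65 = -74)
E = 213 (E = 77*3 - 18 = 231 - 18 = 213)
(g*(-264) + c(-20, -126))/(X(13) + E) = (-74*(-264) + (73 - 1*(-126)))/(25*√13 + 213) = (19536 + (73 + 126))/(213 + 25*√13) = (19536 + 199)/(213 + 25*√13) = 19735/(213 + 25*√13)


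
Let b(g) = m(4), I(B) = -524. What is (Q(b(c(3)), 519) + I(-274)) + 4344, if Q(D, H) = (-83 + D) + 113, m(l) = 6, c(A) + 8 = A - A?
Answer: 3856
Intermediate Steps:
c(A) = -8 (c(A) = -8 + (A - A) = -8 + 0 = -8)
b(g) = 6
Q(D, H) = 30 + D
(Q(b(c(3)), 519) + I(-274)) + 4344 = ((30 + 6) - 524) + 4344 = (36 - 524) + 4344 = -488 + 4344 = 3856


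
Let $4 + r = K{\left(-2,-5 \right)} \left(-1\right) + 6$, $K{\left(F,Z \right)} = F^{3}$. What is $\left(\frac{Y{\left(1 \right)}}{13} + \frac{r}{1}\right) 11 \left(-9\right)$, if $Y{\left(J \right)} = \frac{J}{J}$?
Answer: $- \frac{12969}{13} \approx -997.62$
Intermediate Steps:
$r = 10$ ($r = -4 + \left(\left(-2\right)^{3} \left(-1\right) + 6\right) = -4 + \left(\left(-8\right) \left(-1\right) + 6\right) = -4 + \left(8 + 6\right) = -4 + 14 = 10$)
$Y{\left(J \right)} = 1$
$\left(\frac{Y{\left(1 \right)}}{13} + \frac{r}{1}\right) 11 \left(-9\right) = \left(1 \cdot \frac{1}{13} + \frac{10}{1}\right) 11 \left(-9\right) = \left(1 \cdot \frac{1}{13} + 10 \cdot 1\right) 11 \left(-9\right) = \left(\frac{1}{13} + 10\right) 11 \left(-9\right) = \frac{131}{13} \cdot 11 \left(-9\right) = \frac{1441}{13} \left(-9\right) = - \frac{12969}{13}$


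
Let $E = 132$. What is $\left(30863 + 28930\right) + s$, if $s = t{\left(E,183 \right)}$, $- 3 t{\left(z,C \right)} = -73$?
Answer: $\frac{179452}{3} \approx 59817.0$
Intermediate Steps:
$t{\left(z,C \right)} = \frac{73}{3}$ ($t{\left(z,C \right)} = \left(- \frac{1}{3}\right) \left(-73\right) = \frac{73}{3}$)
$s = \frac{73}{3} \approx 24.333$
$\left(30863 + 28930\right) + s = \left(30863 + 28930\right) + \frac{73}{3} = 59793 + \frac{73}{3} = \frac{179452}{3}$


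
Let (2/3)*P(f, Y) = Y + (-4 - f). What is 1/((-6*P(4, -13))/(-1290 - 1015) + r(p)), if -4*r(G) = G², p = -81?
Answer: -9220/15123861 ≈ -0.00060963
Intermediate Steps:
P(f, Y) = -6 - 3*f/2 + 3*Y/2 (P(f, Y) = 3*(Y + (-4 - f))/2 = 3*(-4 + Y - f)/2 = -6 - 3*f/2 + 3*Y/2)
r(G) = -G²/4
1/((-6*P(4, -13))/(-1290 - 1015) + r(p)) = 1/((-6*(-6 - 3/2*4 + (3/2)*(-13)))/(-1290 - 1015) - ¼*(-81)²) = 1/(-6*(-6 - 6 - 39/2)/(-2305) - ¼*6561) = 1/(-6*(-63/2)*(-1/2305) - 6561/4) = 1/(189*(-1/2305) - 6561/4) = 1/(-189/2305 - 6561/4) = 1/(-15123861/9220) = -9220/15123861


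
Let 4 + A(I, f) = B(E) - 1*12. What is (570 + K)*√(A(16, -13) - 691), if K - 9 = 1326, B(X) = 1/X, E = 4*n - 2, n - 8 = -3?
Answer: 3175*I*√1018/2 ≈ 50651.0*I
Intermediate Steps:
n = 5 (n = 8 - 3 = 5)
E = 18 (E = 4*5 - 2 = 20 - 2 = 18)
B(X) = 1/X
K = 1335 (K = 9 + 1326 = 1335)
A(I, f) = -287/18 (A(I, f) = -4 + (1/18 - 1*12) = -4 + (1/18 - 12) = -4 - 215/18 = -287/18)
(570 + K)*√(A(16, -13) - 691) = (570 + 1335)*√(-287/18 - 691) = 1905*√(-12725/18) = 1905*(5*I*√1018/6) = 3175*I*√1018/2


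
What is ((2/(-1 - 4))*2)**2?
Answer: 16/25 ≈ 0.64000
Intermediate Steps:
((2/(-1 - 4))*2)**2 = ((2/(-5))*2)**2 = (-1/5*2*2)**2 = (-2/5*2)**2 = (-4/5)**2 = 16/25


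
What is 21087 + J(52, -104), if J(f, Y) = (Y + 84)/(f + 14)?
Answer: 695861/33 ≈ 21087.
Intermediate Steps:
J(f, Y) = (84 + Y)/(14 + f)
21087 + J(52, -104) = 21087 + (84 - 104)/(14 + 52) = 21087 - 20/66 = 21087 + (1/66)*(-20) = 21087 - 10/33 = 695861/33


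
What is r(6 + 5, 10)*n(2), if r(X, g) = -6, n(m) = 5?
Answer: -30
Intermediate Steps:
r(6 + 5, 10)*n(2) = -6*5 = -30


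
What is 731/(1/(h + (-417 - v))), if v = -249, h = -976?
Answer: -836264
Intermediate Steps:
731/(1/(h + (-417 - v))) = 731/(1/(-976 + (-417 - 1*(-249)))) = 731/(1/(-976 + (-417 + 249))) = 731/(1/(-976 - 168)) = 731/(1/(-1144)) = 731/(-1/1144) = 731*(-1144) = -836264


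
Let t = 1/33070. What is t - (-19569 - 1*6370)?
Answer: 857802731/33070 ≈ 25939.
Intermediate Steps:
t = 1/33070 ≈ 3.0239e-5
t - (-19569 - 1*6370) = 1/33070 - (-19569 - 1*6370) = 1/33070 - (-19569 - 6370) = 1/33070 - 1*(-25939) = 1/33070 + 25939 = 857802731/33070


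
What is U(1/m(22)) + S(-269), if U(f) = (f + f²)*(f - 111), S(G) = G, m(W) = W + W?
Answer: -23134231/85184 ≈ -271.58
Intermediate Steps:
m(W) = 2*W
U(f) = (-111 + f)*(f + f²) (U(f) = (f + f²)*(-111 + f) = (-111 + f)*(f + f²))
U(1/m(22)) + S(-269) = (-111 + (1/(2*22))² - 110/(2*22))/((2*22)) - 269 = (-111 + (1/44)² - 110/44)/44 - 269 = (-111 + (1/44)² - 110*1/44)/44 - 269 = (-111 + 1/1936 - 5/2)/44 - 269 = (1/44)*(-219735/1936) - 269 = -219735/85184 - 269 = -23134231/85184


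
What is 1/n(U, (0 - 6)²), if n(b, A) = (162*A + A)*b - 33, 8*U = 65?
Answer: 2/95289 ≈ 2.0989e-5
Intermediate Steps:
U = 65/8 (U = (⅛)*65 = 65/8 ≈ 8.1250)
n(b, A) = -33 + 163*A*b (n(b, A) = (163*A)*b - 33 = 163*A*b - 33 = -33 + 163*A*b)
1/n(U, (0 - 6)²) = 1/(-33 + 163*(0 - 6)²*(65/8)) = 1/(-33 + 163*(-6)²*(65/8)) = 1/(-33 + 163*36*(65/8)) = 1/(-33 + 95355/2) = 1/(95289/2) = 2/95289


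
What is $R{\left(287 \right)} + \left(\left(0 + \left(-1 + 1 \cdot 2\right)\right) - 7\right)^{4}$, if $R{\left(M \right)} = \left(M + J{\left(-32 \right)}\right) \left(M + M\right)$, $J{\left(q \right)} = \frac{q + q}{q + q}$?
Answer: $166608$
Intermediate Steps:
$J{\left(q \right)} = 1$ ($J{\left(q \right)} = \frac{2 q}{2 q} = 2 q \frac{1}{2 q} = 1$)
$R{\left(M \right)} = 2 M \left(1 + M\right)$ ($R{\left(M \right)} = \left(M + 1\right) \left(M + M\right) = \left(1 + M\right) 2 M = 2 M \left(1 + M\right)$)
$R{\left(287 \right)} + \left(\left(0 + \left(-1 + 1 \cdot 2\right)\right) - 7\right)^{4} = 2 \cdot 287 \left(1 + 287\right) + \left(\left(0 + \left(-1 + 1 \cdot 2\right)\right) - 7\right)^{4} = 2 \cdot 287 \cdot 288 + \left(\left(0 + \left(-1 + 2\right)\right) - 7\right)^{4} = 165312 + \left(\left(0 + 1\right) - 7\right)^{4} = 165312 + \left(1 - 7\right)^{4} = 165312 + \left(-6\right)^{4} = 165312 + 1296 = 166608$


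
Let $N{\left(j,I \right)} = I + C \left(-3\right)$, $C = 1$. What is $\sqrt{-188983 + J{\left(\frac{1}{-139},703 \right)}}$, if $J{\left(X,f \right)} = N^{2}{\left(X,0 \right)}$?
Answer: $i \sqrt{188974} \approx 434.71 i$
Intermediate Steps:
$N{\left(j,I \right)} = -3 + I$ ($N{\left(j,I \right)} = I + 1 \left(-3\right) = I - 3 = -3 + I$)
$J{\left(X,f \right)} = 9$ ($J{\left(X,f \right)} = \left(-3 + 0\right)^{2} = \left(-3\right)^{2} = 9$)
$\sqrt{-188983 + J{\left(\frac{1}{-139},703 \right)}} = \sqrt{-188983 + 9} = \sqrt{-188974} = i \sqrt{188974}$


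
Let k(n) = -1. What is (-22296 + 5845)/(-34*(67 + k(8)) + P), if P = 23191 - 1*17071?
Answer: -16451/3876 ≈ -4.2443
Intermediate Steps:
P = 6120 (P = 23191 - 17071 = 6120)
(-22296 + 5845)/(-34*(67 + k(8)) + P) = (-22296 + 5845)/(-34*(67 - 1) + 6120) = -16451/(-34*66 + 6120) = -16451/(-2244 + 6120) = -16451/3876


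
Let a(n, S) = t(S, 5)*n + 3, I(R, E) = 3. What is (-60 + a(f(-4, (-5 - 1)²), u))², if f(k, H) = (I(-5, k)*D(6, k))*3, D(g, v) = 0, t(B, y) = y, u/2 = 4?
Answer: 3249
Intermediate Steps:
u = 8 (u = 2*4 = 8)
f(k, H) = 0 (f(k, H) = (3*0)*3 = 0*3 = 0)
a(n, S) = 3 + 5*n (a(n, S) = 5*n + 3 = 3 + 5*n)
(-60 + a(f(-4, (-5 - 1)²), u))² = (-60 + (3 + 5*0))² = (-60 + (3 + 0))² = (-60 + 3)² = (-57)² = 3249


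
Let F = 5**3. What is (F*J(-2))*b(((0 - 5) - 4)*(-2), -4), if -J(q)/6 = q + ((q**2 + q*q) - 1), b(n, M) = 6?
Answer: -22500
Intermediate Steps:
F = 125
J(q) = 6 - 12*q**2 - 6*q (J(q) = -6*(q + ((q**2 + q*q) - 1)) = -6*(q + ((q**2 + q**2) - 1)) = -6*(q + (2*q**2 - 1)) = -6*(q + (-1 + 2*q**2)) = -6*(-1 + q + 2*q**2) = 6 - 12*q**2 - 6*q)
(F*J(-2))*b(((0 - 5) - 4)*(-2), -4) = (125*(6 - 12*(-2)**2 - 6*(-2)))*6 = (125*(6 - 12*4 + 12))*6 = (125*(6 - 48 + 12))*6 = (125*(-30))*6 = -3750*6 = -22500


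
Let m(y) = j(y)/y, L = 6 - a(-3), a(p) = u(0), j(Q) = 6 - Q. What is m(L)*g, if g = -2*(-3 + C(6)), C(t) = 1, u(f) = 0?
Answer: 0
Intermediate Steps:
a(p) = 0
L = 6 (L = 6 - 1*0 = 6 + 0 = 6)
m(y) = (6 - y)/y
g = 4 (g = -2*(-3 + 1) = -2*(-2) = 4)
m(L)*g = ((6 - 1*6)/6)*4 = ((6 - 6)/6)*4 = ((1/6)*0)*4 = 0*4 = 0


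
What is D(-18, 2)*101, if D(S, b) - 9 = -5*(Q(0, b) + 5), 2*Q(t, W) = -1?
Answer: -2727/2 ≈ -1363.5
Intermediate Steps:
Q(t, W) = -½ (Q(t, W) = (½)*(-1) = -½)
D(S, b) = -27/2 (D(S, b) = 9 - 5*(-½ + 5) = 9 - 5*9/2 = 9 - 45/2 = -27/2)
D(-18, 2)*101 = -27/2*101 = -2727/2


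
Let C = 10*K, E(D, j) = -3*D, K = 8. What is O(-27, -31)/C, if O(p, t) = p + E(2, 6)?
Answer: -33/80 ≈ -0.41250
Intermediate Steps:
O(p, t) = -6 + p (O(p, t) = p - 3*2 = p - 6 = -6 + p)
C = 80 (C = 10*8 = 80)
O(-27, -31)/C = (-6 - 27)/80 = -33*1/80 = -33/80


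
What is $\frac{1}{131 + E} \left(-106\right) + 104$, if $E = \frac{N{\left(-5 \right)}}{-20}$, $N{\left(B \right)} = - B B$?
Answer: $\frac{54592}{529} \approx 103.2$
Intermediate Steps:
$N{\left(B \right)} = - B^{2}$
$E = \frac{5}{4}$ ($E = \frac{\left(-1\right) \left(-5\right)^{2}}{-20} = \left(-1\right) 25 \left(- \frac{1}{20}\right) = \left(-25\right) \left(- \frac{1}{20}\right) = \frac{5}{4} \approx 1.25$)
$\frac{1}{131 + E} \left(-106\right) + 104 = \frac{1}{131 + \frac{5}{4}} \left(-106\right) + 104 = \frac{1}{\frac{529}{4}} \left(-106\right) + 104 = \frac{4}{529} \left(-106\right) + 104 = - \frac{424}{529} + 104 = \frac{54592}{529}$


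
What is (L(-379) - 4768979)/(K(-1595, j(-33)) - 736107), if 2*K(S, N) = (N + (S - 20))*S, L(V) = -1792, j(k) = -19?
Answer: -4770771/567008 ≈ -8.4139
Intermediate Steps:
K(S, N) = S*(-20 + N + S)/2 (K(S, N) = ((N + (S - 20))*S)/2 = ((N + (-20 + S))*S)/2 = ((-20 + N + S)*S)/2 = (S*(-20 + N + S))/2 = S*(-20 + N + S)/2)
(L(-379) - 4768979)/(K(-1595, j(-33)) - 736107) = (-1792 - 4768979)/((½)*(-1595)*(-20 - 19 - 1595) - 736107) = -4770771/((½)*(-1595)*(-1634) - 736107) = -4770771/(1303115 - 736107) = -4770771/567008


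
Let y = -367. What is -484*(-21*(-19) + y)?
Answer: -15488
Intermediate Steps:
-484*(-21*(-19) + y) = -484*(-21*(-19) - 367) = -484*(399 - 367) = -484*32 = -15488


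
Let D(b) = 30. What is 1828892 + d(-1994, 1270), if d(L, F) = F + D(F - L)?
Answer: 1830192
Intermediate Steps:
d(L, F) = 30 + F (d(L, F) = F + 30 = 30 + F)
1828892 + d(-1994, 1270) = 1828892 + (30 + 1270) = 1828892 + 1300 = 1830192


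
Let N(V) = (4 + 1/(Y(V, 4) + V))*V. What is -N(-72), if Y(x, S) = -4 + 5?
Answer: 20376/71 ≈ 286.99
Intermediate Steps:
Y(x, S) = 1
N(V) = V*(4 + 1/(1 + V)) (N(V) = (4 + 1/(1 + V))*V = V*(4 + 1/(1 + V)))
-N(-72) = -(-72)*(5 + 4*(-72))/(1 - 72) = -(-72)*(5 - 288)/(-71) = -(-72)*(-1)*(-283)/71 = -1*(-20376/71) = 20376/71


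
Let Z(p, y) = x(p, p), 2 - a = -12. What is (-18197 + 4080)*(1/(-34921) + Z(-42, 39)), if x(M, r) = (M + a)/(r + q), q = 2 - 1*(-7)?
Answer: -18577345/1551 ≈ -11978.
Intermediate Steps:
a = 14 (a = 2 - 1*(-12) = 2 + 12 = 14)
q = 9 (q = 2 + 7 = 9)
x(M, r) = (14 + M)/(9 + r) (x(M, r) = (M + 14)/(r + 9) = (14 + M)/(9 + r))
Z(p, y) = (14 + p)/(9 + p)
(-18197 + 4080)*(1/(-34921) + Z(-42, 39)) = (-18197 + 4080)*(1/(-34921) + (14 - 42)/(9 - 42)) = -14117*(-1/34921 - 28/(-33)) = -14117*(-1/34921 - 1/33*(-28)) = -14117*(-1/34921 + 28/33) = -14117*977755/1152393 = -18577345/1551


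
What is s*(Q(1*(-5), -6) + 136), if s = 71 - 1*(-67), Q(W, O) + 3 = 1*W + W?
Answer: 16974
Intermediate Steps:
Q(W, O) = -3 + 2*W (Q(W, O) = -3 + (1*W + W) = -3 + (W + W) = -3 + 2*W)
s = 138 (s = 71 + 67 = 138)
s*(Q(1*(-5), -6) + 136) = 138*((-3 + 2*(1*(-5))) + 136) = 138*((-3 + 2*(-5)) + 136) = 138*((-3 - 10) + 136) = 138*(-13 + 136) = 138*123 = 16974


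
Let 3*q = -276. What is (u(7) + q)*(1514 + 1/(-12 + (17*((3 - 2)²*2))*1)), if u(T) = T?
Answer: -2831265/22 ≈ -1.2869e+5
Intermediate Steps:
q = -92 (q = (⅓)*(-276) = -92)
(u(7) + q)*(1514 + 1/(-12 + (17*((3 - 2)²*2))*1)) = (7 - 92)*(1514 + 1/(-12 + (17*((3 - 2)²*2))*1)) = -85*(1514 + 1/(-12 + (17*(1²*2))*1)) = -85*(1514 + 1/(-12 + (17*(1*2))*1)) = -85*(1514 + 1/(-12 + (17*2)*1)) = -85*(1514 + 1/(-12 + 34*1)) = -85*(1514 + 1/(-12 + 34)) = -85*(1514 + 1/22) = -85*33309/22 = -2831265/22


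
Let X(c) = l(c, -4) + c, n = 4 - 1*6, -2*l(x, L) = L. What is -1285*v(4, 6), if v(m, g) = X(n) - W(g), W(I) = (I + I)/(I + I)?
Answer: 1285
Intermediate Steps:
l(x, L) = -L/2
W(I) = 1 (W(I) = (2*I)/((2*I)) = (2*I)*(1/(2*I)) = 1)
n = -2 (n = 4 - 6 = -2)
X(c) = 2 + c (X(c) = -½*(-4) + c = 2 + c)
v(m, g) = -1 (v(m, g) = (2 - 2) - 1*1 = 0 - 1 = -1)
-1285*v(4, 6) = -1285*(-1) = 1285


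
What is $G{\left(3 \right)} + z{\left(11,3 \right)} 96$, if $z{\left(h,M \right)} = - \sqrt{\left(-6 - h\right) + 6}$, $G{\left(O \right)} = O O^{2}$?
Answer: $27 - 96 i \sqrt{11} \approx 27.0 - 318.4 i$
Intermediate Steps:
$G{\left(O \right)} = O^{3}$
$z{\left(h,M \right)} = - \sqrt{- h}$
$G{\left(3 \right)} + z{\left(11,3 \right)} 96 = 3^{3} + - \sqrt{\left(-1\right) 11} \cdot 96 = 27 + - \sqrt{-11} \cdot 96 = 27 + - i \sqrt{11} \cdot 96 = 27 - 96 i \sqrt{11}$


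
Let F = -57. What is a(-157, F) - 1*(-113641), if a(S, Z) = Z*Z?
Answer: 116890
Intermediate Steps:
a(S, Z) = Z²
a(-157, F) - 1*(-113641) = (-57)² - 1*(-113641) = 3249 + 113641 = 116890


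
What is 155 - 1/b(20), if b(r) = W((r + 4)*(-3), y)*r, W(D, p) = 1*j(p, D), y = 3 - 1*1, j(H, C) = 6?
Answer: 18599/120 ≈ 154.99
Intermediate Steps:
y = 2 (y = 3 - 1 = 2)
W(D, p) = 6 (W(D, p) = 1*6 = 6)
b(r) = 6*r
155 - 1/b(20) = 155 - 1/(6*20) = 155 - 1/120 = 18599/120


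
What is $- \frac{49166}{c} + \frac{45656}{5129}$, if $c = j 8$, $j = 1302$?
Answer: $\frac{3602911}{861672} \approx 4.1813$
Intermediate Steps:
$c = 10416$ ($c = 1302 \cdot 8 = 10416$)
$- \frac{49166}{c} + \frac{45656}{5129} = - \frac{49166}{10416} + \frac{45656}{5129} = \left(-49166\right) \frac{1}{10416} + 45656 \cdot \frac{1}{5129} = - \frac{793}{168} + \frac{45656}{5129} = \frac{3602911}{861672}$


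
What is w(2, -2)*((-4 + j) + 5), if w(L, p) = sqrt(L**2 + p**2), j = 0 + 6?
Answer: 14*sqrt(2) ≈ 19.799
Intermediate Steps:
j = 6
w(2, -2)*((-4 + j) + 5) = sqrt(2**2 + (-2)**2)*((-4 + 6) + 5) = sqrt(4 + 4)*(2 + 5) = sqrt(8)*7 = (2*sqrt(2))*7 = 14*sqrt(2)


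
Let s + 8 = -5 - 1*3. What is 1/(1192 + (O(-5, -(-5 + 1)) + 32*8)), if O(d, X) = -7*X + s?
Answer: 1/1404 ≈ 0.00071225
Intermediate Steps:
s = -16 (s = -8 + (-5 - 1*3) = -8 + (-5 - 3) = -8 - 8 = -16)
O(d, X) = -16 - 7*X (O(d, X) = -7*X - 16 = -16 - 7*X)
1/(1192 + (O(-5, -(-5 + 1)) + 32*8)) = 1/(1192 + ((-16 - (-7)*(-5 + 1)) + 32*8)) = 1/(1192 + ((-16 - (-7)*(-4)) + 256)) = 1/(1192 + ((-16 - 7*4) + 256)) = 1/(1192 + ((-16 - 28) + 256)) = 1/(1192 + (-44 + 256)) = 1/(1192 + 212) = 1/1404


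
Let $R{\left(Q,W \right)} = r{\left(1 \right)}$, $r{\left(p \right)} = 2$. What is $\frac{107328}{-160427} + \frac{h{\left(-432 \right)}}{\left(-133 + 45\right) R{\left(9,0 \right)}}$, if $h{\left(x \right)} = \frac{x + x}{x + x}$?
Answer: $- \frac{19050155}{28235152} \approx -0.6747$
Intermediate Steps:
$R{\left(Q,W \right)} = 2$
$h{\left(x \right)} = 1$ ($h{\left(x \right)} = \frac{2 x}{2 x} = 2 x \frac{1}{2 x} = 1$)
$\frac{107328}{-160427} + \frac{h{\left(-432 \right)}}{\left(-133 + 45\right) R{\left(9,0 \right)}} = \frac{107328}{-160427} + 1 \frac{1}{\left(-133 + 45\right) 2} = 107328 \left(- \frac{1}{160427}\right) + 1 \frac{1}{\left(-88\right) 2} = - \frac{107328}{160427} + 1 \frac{1}{-176} = - \frac{107328}{160427} + 1 \left(- \frac{1}{176}\right) = - \frac{107328}{160427} - \frac{1}{176} = - \frac{19050155}{28235152}$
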